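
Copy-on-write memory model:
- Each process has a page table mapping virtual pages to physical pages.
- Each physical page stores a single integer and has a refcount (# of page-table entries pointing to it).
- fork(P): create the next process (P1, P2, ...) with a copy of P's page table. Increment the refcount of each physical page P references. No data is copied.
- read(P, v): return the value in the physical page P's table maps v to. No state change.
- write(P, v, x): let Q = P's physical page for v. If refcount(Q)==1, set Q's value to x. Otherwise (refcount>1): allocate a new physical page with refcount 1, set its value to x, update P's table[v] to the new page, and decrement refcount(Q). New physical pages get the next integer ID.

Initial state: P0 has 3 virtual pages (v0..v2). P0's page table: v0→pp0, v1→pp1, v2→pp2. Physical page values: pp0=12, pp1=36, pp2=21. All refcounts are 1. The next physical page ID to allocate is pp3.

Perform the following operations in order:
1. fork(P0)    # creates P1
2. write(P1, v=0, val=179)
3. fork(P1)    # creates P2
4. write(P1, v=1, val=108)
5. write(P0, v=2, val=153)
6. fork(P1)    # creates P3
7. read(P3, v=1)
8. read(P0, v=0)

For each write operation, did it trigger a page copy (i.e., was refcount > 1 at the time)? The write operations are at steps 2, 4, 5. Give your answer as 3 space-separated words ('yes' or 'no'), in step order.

Op 1: fork(P0) -> P1. 3 ppages; refcounts: pp0:2 pp1:2 pp2:2
Op 2: write(P1, v0, 179). refcount(pp0)=2>1 -> COPY to pp3. 4 ppages; refcounts: pp0:1 pp1:2 pp2:2 pp3:1
Op 3: fork(P1) -> P2. 4 ppages; refcounts: pp0:1 pp1:3 pp2:3 pp3:2
Op 4: write(P1, v1, 108). refcount(pp1)=3>1 -> COPY to pp4. 5 ppages; refcounts: pp0:1 pp1:2 pp2:3 pp3:2 pp4:1
Op 5: write(P0, v2, 153). refcount(pp2)=3>1 -> COPY to pp5. 6 ppages; refcounts: pp0:1 pp1:2 pp2:2 pp3:2 pp4:1 pp5:1
Op 6: fork(P1) -> P3. 6 ppages; refcounts: pp0:1 pp1:2 pp2:3 pp3:3 pp4:2 pp5:1
Op 7: read(P3, v1) -> 108. No state change.
Op 8: read(P0, v0) -> 12. No state change.

yes yes yes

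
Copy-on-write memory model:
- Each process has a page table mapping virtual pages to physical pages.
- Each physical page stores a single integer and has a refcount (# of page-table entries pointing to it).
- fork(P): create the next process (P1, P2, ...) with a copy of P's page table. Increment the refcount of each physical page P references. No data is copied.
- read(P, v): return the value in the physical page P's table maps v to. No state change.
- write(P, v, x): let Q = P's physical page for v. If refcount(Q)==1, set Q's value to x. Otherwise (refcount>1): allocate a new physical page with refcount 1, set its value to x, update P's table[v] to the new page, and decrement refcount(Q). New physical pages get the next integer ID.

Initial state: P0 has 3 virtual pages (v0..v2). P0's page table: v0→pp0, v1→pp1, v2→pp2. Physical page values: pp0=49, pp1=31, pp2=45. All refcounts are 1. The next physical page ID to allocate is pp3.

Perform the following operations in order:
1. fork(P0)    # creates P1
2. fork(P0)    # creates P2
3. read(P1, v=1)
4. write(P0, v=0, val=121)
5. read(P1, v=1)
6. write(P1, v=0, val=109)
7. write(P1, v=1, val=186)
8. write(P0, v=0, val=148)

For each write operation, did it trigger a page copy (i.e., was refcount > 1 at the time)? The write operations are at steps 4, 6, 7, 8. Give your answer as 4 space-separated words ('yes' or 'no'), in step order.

Op 1: fork(P0) -> P1. 3 ppages; refcounts: pp0:2 pp1:2 pp2:2
Op 2: fork(P0) -> P2. 3 ppages; refcounts: pp0:3 pp1:3 pp2:3
Op 3: read(P1, v1) -> 31. No state change.
Op 4: write(P0, v0, 121). refcount(pp0)=3>1 -> COPY to pp3. 4 ppages; refcounts: pp0:2 pp1:3 pp2:3 pp3:1
Op 5: read(P1, v1) -> 31. No state change.
Op 6: write(P1, v0, 109). refcount(pp0)=2>1 -> COPY to pp4. 5 ppages; refcounts: pp0:1 pp1:3 pp2:3 pp3:1 pp4:1
Op 7: write(P1, v1, 186). refcount(pp1)=3>1 -> COPY to pp5. 6 ppages; refcounts: pp0:1 pp1:2 pp2:3 pp3:1 pp4:1 pp5:1
Op 8: write(P0, v0, 148). refcount(pp3)=1 -> write in place. 6 ppages; refcounts: pp0:1 pp1:2 pp2:3 pp3:1 pp4:1 pp5:1

yes yes yes no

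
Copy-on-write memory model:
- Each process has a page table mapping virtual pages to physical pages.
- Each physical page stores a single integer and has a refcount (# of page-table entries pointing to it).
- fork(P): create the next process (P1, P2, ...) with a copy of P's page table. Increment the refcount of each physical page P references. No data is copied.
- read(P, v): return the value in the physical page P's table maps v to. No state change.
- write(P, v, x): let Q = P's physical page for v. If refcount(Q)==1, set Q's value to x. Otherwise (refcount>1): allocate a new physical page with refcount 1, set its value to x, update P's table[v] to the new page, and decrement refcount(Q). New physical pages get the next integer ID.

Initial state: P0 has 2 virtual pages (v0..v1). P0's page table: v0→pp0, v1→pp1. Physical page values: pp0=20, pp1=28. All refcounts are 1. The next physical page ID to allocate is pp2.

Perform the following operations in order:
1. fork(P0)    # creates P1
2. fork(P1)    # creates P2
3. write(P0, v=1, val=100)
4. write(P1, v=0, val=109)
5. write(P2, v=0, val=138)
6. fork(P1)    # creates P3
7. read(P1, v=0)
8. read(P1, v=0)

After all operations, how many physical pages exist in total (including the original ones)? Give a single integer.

Op 1: fork(P0) -> P1. 2 ppages; refcounts: pp0:2 pp1:2
Op 2: fork(P1) -> P2. 2 ppages; refcounts: pp0:3 pp1:3
Op 3: write(P0, v1, 100). refcount(pp1)=3>1 -> COPY to pp2. 3 ppages; refcounts: pp0:3 pp1:2 pp2:1
Op 4: write(P1, v0, 109). refcount(pp0)=3>1 -> COPY to pp3. 4 ppages; refcounts: pp0:2 pp1:2 pp2:1 pp3:1
Op 5: write(P2, v0, 138). refcount(pp0)=2>1 -> COPY to pp4. 5 ppages; refcounts: pp0:1 pp1:2 pp2:1 pp3:1 pp4:1
Op 6: fork(P1) -> P3. 5 ppages; refcounts: pp0:1 pp1:3 pp2:1 pp3:2 pp4:1
Op 7: read(P1, v0) -> 109. No state change.
Op 8: read(P1, v0) -> 109. No state change.

Answer: 5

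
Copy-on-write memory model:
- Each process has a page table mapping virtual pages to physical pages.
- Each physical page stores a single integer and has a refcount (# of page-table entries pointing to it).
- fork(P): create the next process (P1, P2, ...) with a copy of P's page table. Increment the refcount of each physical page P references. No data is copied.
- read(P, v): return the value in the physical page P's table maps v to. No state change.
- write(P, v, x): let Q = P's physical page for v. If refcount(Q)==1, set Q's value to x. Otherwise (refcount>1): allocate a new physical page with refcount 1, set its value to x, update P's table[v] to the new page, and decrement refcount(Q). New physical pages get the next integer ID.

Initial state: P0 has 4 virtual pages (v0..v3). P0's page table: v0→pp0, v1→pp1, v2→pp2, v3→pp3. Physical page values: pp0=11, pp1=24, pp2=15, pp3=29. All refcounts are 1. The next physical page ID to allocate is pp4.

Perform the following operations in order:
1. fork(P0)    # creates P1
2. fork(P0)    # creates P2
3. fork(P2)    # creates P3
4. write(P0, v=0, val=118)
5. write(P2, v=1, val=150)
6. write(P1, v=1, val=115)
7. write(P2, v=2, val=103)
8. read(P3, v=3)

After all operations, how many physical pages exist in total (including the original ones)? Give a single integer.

Answer: 8

Derivation:
Op 1: fork(P0) -> P1. 4 ppages; refcounts: pp0:2 pp1:2 pp2:2 pp3:2
Op 2: fork(P0) -> P2. 4 ppages; refcounts: pp0:3 pp1:3 pp2:3 pp3:3
Op 3: fork(P2) -> P3. 4 ppages; refcounts: pp0:4 pp1:4 pp2:4 pp3:4
Op 4: write(P0, v0, 118). refcount(pp0)=4>1 -> COPY to pp4. 5 ppages; refcounts: pp0:3 pp1:4 pp2:4 pp3:4 pp4:1
Op 5: write(P2, v1, 150). refcount(pp1)=4>1 -> COPY to pp5. 6 ppages; refcounts: pp0:3 pp1:3 pp2:4 pp3:4 pp4:1 pp5:1
Op 6: write(P1, v1, 115). refcount(pp1)=3>1 -> COPY to pp6. 7 ppages; refcounts: pp0:3 pp1:2 pp2:4 pp3:4 pp4:1 pp5:1 pp6:1
Op 7: write(P2, v2, 103). refcount(pp2)=4>1 -> COPY to pp7. 8 ppages; refcounts: pp0:3 pp1:2 pp2:3 pp3:4 pp4:1 pp5:1 pp6:1 pp7:1
Op 8: read(P3, v3) -> 29. No state change.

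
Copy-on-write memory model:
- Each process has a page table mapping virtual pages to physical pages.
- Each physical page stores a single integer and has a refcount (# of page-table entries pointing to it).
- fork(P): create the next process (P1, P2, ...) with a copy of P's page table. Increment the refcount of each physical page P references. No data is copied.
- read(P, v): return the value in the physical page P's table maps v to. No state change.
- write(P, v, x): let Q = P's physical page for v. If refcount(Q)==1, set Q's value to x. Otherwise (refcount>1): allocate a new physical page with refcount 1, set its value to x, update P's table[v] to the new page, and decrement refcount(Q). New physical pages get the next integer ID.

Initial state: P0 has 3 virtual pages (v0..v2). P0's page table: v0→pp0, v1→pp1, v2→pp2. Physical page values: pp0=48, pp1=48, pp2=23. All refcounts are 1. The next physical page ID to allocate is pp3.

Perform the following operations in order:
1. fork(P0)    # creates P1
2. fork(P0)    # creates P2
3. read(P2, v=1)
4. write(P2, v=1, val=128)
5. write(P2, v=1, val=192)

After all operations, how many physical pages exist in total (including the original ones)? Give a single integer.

Op 1: fork(P0) -> P1. 3 ppages; refcounts: pp0:2 pp1:2 pp2:2
Op 2: fork(P0) -> P2. 3 ppages; refcounts: pp0:3 pp1:3 pp2:3
Op 3: read(P2, v1) -> 48. No state change.
Op 4: write(P2, v1, 128). refcount(pp1)=3>1 -> COPY to pp3. 4 ppages; refcounts: pp0:3 pp1:2 pp2:3 pp3:1
Op 5: write(P2, v1, 192). refcount(pp3)=1 -> write in place. 4 ppages; refcounts: pp0:3 pp1:2 pp2:3 pp3:1

Answer: 4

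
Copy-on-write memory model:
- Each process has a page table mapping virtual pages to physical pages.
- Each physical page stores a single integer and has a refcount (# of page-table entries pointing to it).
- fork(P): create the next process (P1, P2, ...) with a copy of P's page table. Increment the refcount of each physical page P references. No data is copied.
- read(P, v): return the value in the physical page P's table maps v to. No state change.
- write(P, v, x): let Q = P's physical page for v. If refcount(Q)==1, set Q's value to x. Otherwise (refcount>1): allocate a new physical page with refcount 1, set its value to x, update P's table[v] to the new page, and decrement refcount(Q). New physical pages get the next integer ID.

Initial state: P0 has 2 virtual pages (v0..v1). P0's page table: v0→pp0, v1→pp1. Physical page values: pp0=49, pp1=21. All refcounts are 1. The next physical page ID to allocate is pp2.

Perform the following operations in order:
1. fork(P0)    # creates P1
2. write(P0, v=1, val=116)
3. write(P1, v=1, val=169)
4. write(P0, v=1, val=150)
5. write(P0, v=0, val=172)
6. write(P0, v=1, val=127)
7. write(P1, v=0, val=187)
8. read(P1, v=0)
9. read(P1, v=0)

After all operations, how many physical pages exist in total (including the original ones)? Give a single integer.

Op 1: fork(P0) -> P1. 2 ppages; refcounts: pp0:2 pp1:2
Op 2: write(P0, v1, 116). refcount(pp1)=2>1 -> COPY to pp2. 3 ppages; refcounts: pp0:2 pp1:1 pp2:1
Op 3: write(P1, v1, 169). refcount(pp1)=1 -> write in place. 3 ppages; refcounts: pp0:2 pp1:1 pp2:1
Op 4: write(P0, v1, 150). refcount(pp2)=1 -> write in place. 3 ppages; refcounts: pp0:2 pp1:1 pp2:1
Op 5: write(P0, v0, 172). refcount(pp0)=2>1 -> COPY to pp3. 4 ppages; refcounts: pp0:1 pp1:1 pp2:1 pp3:1
Op 6: write(P0, v1, 127). refcount(pp2)=1 -> write in place. 4 ppages; refcounts: pp0:1 pp1:1 pp2:1 pp3:1
Op 7: write(P1, v0, 187). refcount(pp0)=1 -> write in place. 4 ppages; refcounts: pp0:1 pp1:1 pp2:1 pp3:1
Op 8: read(P1, v0) -> 187. No state change.
Op 9: read(P1, v0) -> 187. No state change.

Answer: 4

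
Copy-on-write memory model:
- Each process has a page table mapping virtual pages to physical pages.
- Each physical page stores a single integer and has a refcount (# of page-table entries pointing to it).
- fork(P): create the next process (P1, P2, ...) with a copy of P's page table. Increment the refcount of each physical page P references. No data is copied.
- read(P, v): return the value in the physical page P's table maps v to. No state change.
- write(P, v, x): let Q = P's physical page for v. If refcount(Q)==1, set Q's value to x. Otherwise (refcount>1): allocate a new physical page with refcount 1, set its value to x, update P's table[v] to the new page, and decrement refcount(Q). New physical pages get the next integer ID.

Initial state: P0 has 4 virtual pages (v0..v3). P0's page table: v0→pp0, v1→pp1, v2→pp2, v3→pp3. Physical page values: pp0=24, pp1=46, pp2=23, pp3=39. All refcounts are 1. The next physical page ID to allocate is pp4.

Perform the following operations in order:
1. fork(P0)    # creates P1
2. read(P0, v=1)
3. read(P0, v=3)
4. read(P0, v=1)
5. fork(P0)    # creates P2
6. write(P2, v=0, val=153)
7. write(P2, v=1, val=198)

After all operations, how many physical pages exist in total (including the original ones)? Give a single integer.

Answer: 6

Derivation:
Op 1: fork(P0) -> P1. 4 ppages; refcounts: pp0:2 pp1:2 pp2:2 pp3:2
Op 2: read(P0, v1) -> 46. No state change.
Op 3: read(P0, v3) -> 39. No state change.
Op 4: read(P0, v1) -> 46. No state change.
Op 5: fork(P0) -> P2. 4 ppages; refcounts: pp0:3 pp1:3 pp2:3 pp3:3
Op 6: write(P2, v0, 153). refcount(pp0)=3>1 -> COPY to pp4. 5 ppages; refcounts: pp0:2 pp1:3 pp2:3 pp3:3 pp4:1
Op 7: write(P2, v1, 198). refcount(pp1)=3>1 -> COPY to pp5. 6 ppages; refcounts: pp0:2 pp1:2 pp2:3 pp3:3 pp4:1 pp5:1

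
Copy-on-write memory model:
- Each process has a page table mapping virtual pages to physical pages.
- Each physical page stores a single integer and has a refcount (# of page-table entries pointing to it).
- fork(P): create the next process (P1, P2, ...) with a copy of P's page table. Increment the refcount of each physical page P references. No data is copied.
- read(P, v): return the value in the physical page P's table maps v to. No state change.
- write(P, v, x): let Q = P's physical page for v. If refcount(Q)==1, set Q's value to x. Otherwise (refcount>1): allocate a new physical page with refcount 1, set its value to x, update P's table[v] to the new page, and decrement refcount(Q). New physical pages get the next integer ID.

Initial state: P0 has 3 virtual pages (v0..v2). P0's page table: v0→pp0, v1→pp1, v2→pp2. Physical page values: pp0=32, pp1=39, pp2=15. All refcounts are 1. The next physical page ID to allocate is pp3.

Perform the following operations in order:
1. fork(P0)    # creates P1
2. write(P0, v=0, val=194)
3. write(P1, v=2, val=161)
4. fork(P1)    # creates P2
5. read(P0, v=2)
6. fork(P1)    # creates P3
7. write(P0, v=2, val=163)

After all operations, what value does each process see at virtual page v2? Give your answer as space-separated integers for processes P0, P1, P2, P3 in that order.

Answer: 163 161 161 161

Derivation:
Op 1: fork(P0) -> P1. 3 ppages; refcounts: pp0:2 pp1:2 pp2:2
Op 2: write(P0, v0, 194). refcount(pp0)=2>1 -> COPY to pp3. 4 ppages; refcounts: pp0:1 pp1:2 pp2:2 pp3:1
Op 3: write(P1, v2, 161). refcount(pp2)=2>1 -> COPY to pp4. 5 ppages; refcounts: pp0:1 pp1:2 pp2:1 pp3:1 pp4:1
Op 4: fork(P1) -> P2. 5 ppages; refcounts: pp0:2 pp1:3 pp2:1 pp3:1 pp4:2
Op 5: read(P0, v2) -> 15. No state change.
Op 6: fork(P1) -> P3. 5 ppages; refcounts: pp0:3 pp1:4 pp2:1 pp3:1 pp4:3
Op 7: write(P0, v2, 163). refcount(pp2)=1 -> write in place. 5 ppages; refcounts: pp0:3 pp1:4 pp2:1 pp3:1 pp4:3
P0: v2 -> pp2 = 163
P1: v2 -> pp4 = 161
P2: v2 -> pp4 = 161
P3: v2 -> pp4 = 161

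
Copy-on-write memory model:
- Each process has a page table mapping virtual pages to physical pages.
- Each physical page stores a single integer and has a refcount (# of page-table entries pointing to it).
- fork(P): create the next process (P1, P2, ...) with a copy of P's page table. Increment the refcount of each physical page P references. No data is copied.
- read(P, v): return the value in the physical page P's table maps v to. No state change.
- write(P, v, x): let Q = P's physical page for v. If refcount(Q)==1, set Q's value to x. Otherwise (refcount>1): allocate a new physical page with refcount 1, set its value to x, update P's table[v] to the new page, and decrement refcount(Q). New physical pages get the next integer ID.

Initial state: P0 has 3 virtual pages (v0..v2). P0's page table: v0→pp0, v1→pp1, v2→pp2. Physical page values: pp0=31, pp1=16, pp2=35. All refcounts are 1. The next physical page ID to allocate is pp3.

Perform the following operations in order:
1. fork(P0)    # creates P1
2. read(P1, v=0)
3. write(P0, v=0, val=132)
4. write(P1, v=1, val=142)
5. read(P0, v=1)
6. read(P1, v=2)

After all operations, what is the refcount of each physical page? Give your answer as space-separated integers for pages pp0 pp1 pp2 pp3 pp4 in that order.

Op 1: fork(P0) -> P1. 3 ppages; refcounts: pp0:2 pp1:2 pp2:2
Op 2: read(P1, v0) -> 31. No state change.
Op 3: write(P0, v0, 132). refcount(pp0)=2>1 -> COPY to pp3. 4 ppages; refcounts: pp0:1 pp1:2 pp2:2 pp3:1
Op 4: write(P1, v1, 142). refcount(pp1)=2>1 -> COPY to pp4. 5 ppages; refcounts: pp0:1 pp1:1 pp2:2 pp3:1 pp4:1
Op 5: read(P0, v1) -> 16. No state change.
Op 6: read(P1, v2) -> 35. No state change.

Answer: 1 1 2 1 1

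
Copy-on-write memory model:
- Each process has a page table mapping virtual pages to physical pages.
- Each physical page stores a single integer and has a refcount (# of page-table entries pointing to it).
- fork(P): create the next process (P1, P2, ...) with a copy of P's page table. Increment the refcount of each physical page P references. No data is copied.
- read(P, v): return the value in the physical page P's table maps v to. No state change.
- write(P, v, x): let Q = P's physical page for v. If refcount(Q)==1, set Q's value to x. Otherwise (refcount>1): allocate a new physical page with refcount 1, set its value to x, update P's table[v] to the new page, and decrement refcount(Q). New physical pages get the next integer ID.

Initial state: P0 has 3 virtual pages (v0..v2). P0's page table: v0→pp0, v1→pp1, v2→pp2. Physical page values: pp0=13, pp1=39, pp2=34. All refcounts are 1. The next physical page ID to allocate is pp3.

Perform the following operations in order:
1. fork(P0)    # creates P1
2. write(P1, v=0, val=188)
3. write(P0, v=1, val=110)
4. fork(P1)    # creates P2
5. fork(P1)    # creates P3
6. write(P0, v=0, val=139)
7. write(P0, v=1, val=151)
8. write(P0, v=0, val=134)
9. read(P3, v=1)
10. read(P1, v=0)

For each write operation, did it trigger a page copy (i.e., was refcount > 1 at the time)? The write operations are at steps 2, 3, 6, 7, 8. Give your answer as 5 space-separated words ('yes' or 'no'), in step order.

Op 1: fork(P0) -> P1. 3 ppages; refcounts: pp0:2 pp1:2 pp2:2
Op 2: write(P1, v0, 188). refcount(pp0)=2>1 -> COPY to pp3. 4 ppages; refcounts: pp0:1 pp1:2 pp2:2 pp3:1
Op 3: write(P0, v1, 110). refcount(pp1)=2>1 -> COPY to pp4. 5 ppages; refcounts: pp0:1 pp1:1 pp2:2 pp3:1 pp4:1
Op 4: fork(P1) -> P2. 5 ppages; refcounts: pp0:1 pp1:2 pp2:3 pp3:2 pp4:1
Op 5: fork(P1) -> P3. 5 ppages; refcounts: pp0:1 pp1:3 pp2:4 pp3:3 pp4:1
Op 6: write(P0, v0, 139). refcount(pp0)=1 -> write in place. 5 ppages; refcounts: pp0:1 pp1:3 pp2:4 pp3:3 pp4:1
Op 7: write(P0, v1, 151). refcount(pp4)=1 -> write in place. 5 ppages; refcounts: pp0:1 pp1:3 pp2:4 pp3:3 pp4:1
Op 8: write(P0, v0, 134). refcount(pp0)=1 -> write in place. 5 ppages; refcounts: pp0:1 pp1:3 pp2:4 pp3:3 pp4:1
Op 9: read(P3, v1) -> 39. No state change.
Op 10: read(P1, v0) -> 188. No state change.

yes yes no no no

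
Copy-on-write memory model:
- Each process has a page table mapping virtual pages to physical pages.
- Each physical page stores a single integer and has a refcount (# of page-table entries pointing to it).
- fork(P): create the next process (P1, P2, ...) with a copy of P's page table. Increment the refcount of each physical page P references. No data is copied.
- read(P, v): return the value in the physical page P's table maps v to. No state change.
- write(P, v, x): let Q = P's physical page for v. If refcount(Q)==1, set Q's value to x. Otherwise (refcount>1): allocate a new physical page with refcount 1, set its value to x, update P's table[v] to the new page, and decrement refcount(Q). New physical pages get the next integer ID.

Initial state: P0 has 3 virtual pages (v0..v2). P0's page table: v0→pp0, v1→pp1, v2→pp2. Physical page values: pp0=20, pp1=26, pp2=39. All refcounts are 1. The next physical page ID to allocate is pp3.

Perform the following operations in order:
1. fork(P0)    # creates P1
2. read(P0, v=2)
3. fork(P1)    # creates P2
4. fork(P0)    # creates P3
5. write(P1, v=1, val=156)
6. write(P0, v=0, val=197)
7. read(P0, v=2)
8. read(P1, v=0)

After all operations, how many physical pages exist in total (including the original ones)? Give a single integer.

Op 1: fork(P0) -> P1. 3 ppages; refcounts: pp0:2 pp1:2 pp2:2
Op 2: read(P0, v2) -> 39. No state change.
Op 3: fork(P1) -> P2. 3 ppages; refcounts: pp0:3 pp1:3 pp2:3
Op 4: fork(P0) -> P3. 3 ppages; refcounts: pp0:4 pp1:4 pp2:4
Op 5: write(P1, v1, 156). refcount(pp1)=4>1 -> COPY to pp3. 4 ppages; refcounts: pp0:4 pp1:3 pp2:4 pp3:1
Op 6: write(P0, v0, 197). refcount(pp0)=4>1 -> COPY to pp4. 5 ppages; refcounts: pp0:3 pp1:3 pp2:4 pp3:1 pp4:1
Op 7: read(P0, v2) -> 39. No state change.
Op 8: read(P1, v0) -> 20. No state change.

Answer: 5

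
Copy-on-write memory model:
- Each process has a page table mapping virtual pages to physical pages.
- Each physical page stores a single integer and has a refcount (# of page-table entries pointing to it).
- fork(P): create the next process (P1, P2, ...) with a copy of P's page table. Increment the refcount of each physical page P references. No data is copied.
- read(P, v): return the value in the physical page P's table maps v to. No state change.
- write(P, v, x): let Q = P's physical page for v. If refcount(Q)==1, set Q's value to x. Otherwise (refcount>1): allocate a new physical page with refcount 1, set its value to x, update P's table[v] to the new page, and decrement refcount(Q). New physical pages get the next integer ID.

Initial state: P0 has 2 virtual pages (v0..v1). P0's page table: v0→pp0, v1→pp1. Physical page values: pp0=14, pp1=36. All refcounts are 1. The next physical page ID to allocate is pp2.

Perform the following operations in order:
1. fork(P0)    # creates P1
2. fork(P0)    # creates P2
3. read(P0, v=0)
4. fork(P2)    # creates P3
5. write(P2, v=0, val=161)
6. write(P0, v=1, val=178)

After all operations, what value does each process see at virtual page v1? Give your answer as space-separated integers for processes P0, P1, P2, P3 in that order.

Answer: 178 36 36 36

Derivation:
Op 1: fork(P0) -> P1. 2 ppages; refcounts: pp0:2 pp1:2
Op 2: fork(P0) -> P2. 2 ppages; refcounts: pp0:3 pp1:3
Op 3: read(P0, v0) -> 14. No state change.
Op 4: fork(P2) -> P3. 2 ppages; refcounts: pp0:4 pp1:4
Op 5: write(P2, v0, 161). refcount(pp0)=4>1 -> COPY to pp2. 3 ppages; refcounts: pp0:3 pp1:4 pp2:1
Op 6: write(P0, v1, 178). refcount(pp1)=4>1 -> COPY to pp3. 4 ppages; refcounts: pp0:3 pp1:3 pp2:1 pp3:1
P0: v1 -> pp3 = 178
P1: v1 -> pp1 = 36
P2: v1 -> pp1 = 36
P3: v1 -> pp1 = 36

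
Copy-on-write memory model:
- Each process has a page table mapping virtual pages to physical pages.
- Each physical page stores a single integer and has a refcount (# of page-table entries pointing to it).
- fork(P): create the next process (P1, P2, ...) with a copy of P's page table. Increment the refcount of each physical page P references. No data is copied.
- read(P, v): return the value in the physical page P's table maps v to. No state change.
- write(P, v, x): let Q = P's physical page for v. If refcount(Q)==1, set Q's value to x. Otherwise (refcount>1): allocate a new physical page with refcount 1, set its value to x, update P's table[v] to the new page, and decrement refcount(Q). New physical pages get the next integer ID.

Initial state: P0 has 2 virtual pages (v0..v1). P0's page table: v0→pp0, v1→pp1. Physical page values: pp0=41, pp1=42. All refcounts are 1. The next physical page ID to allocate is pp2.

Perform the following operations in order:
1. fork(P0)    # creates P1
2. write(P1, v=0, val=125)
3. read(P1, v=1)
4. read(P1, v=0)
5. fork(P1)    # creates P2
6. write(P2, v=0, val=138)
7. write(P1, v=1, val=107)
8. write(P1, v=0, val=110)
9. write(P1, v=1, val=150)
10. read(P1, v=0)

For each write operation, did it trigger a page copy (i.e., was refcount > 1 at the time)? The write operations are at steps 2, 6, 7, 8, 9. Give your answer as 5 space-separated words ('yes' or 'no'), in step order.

Op 1: fork(P0) -> P1. 2 ppages; refcounts: pp0:2 pp1:2
Op 2: write(P1, v0, 125). refcount(pp0)=2>1 -> COPY to pp2. 3 ppages; refcounts: pp0:1 pp1:2 pp2:1
Op 3: read(P1, v1) -> 42. No state change.
Op 4: read(P1, v0) -> 125. No state change.
Op 5: fork(P1) -> P2. 3 ppages; refcounts: pp0:1 pp1:3 pp2:2
Op 6: write(P2, v0, 138). refcount(pp2)=2>1 -> COPY to pp3. 4 ppages; refcounts: pp0:1 pp1:3 pp2:1 pp3:1
Op 7: write(P1, v1, 107). refcount(pp1)=3>1 -> COPY to pp4. 5 ppages; refcounts: pp0:1 pp1:2 pp2:1 pp3:1 pp4:1
Op 8: write(P1, v0, 110). refcount(pp2)=1 -> write in place. 5 ppages; refcounts: pp0:1 pp1:2 pp2:1 pp3:1 pp4:1
Op 9: write(P1, v1, 150). refcount(pp4)=1 -> write in place. 5 ppages; refcounts: pp0:1 pp1:2 pp2:1 pp3:1 pp4:1
Op 10: read(P1, v0) -> 110. No state change.

yes yes yes no no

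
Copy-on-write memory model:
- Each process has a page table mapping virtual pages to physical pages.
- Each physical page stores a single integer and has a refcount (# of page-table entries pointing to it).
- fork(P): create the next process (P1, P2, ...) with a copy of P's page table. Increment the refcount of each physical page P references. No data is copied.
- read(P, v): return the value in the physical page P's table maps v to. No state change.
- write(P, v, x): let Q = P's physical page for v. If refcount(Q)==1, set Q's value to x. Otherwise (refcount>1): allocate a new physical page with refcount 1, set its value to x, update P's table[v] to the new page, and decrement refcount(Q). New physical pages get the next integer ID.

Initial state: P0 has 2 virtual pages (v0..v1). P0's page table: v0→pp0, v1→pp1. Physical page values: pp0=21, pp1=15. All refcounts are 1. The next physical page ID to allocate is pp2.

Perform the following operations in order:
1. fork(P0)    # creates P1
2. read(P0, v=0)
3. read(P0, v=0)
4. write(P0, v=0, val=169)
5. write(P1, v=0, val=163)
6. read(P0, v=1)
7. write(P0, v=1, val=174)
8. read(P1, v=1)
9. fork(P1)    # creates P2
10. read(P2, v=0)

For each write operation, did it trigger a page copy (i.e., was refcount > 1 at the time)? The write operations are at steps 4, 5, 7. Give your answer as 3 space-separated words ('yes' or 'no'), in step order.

Op 1: fork(P0) -> P1. 2 ppages; refcounts: pp0:2 pp1:2
Op 2: read(P0, v0) -> 21. No state change.
Op 3: read(P0, v0) -> 21. No state change.
Op 4: write(P0, v0, 169). refcount(pp0)=2>1 -> COPY to pp2. 3 ppages; refcounts: pp0:1 pp1:2 pp2:1
Op 5: write(P1, v0, 163). refcount(pp0)=1 -> write in place. 3 ppages; refcounts: pp0:1 pp1:2 pp2:1
Op 6: read(P0, v1) -> 15. No state change.
Op 7: write(P0, v1, 174). refcount(pp1)=2>1 -> COPY to pp3. 4 ppages; refcounts: pp0:1 pp1:1 pp2:1 pp3:1
Op 8: read(P1, v1) -> 15. No state change.
Op 9: fork(P1) -> P2. 4 ppages; refcounts: pp0:2 pp1:2 pp2:1 pp3:1
Op 10: read(P2, v0) -> 163. No state change.

yes no yes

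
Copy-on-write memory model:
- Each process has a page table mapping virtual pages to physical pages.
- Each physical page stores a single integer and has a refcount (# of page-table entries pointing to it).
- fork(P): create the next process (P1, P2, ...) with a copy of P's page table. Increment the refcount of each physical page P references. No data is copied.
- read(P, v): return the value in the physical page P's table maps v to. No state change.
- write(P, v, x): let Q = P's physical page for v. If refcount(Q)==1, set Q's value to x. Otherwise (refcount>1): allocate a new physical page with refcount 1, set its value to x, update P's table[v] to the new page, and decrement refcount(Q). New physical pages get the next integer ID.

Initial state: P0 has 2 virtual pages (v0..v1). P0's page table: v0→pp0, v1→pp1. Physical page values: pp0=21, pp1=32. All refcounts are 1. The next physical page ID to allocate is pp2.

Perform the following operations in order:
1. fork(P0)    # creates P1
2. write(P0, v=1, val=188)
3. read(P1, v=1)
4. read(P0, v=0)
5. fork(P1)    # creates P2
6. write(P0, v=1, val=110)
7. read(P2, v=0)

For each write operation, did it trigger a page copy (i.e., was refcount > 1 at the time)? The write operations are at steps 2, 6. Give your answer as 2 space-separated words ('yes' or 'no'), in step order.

Op 1: fork(P0) -> P1. 2 ppages; refcounts: pp0:2 pp1:2
Op 2: write(P0, v1, 188). refcount(pp1)=2>1 -> COPY to pp2. 3 ppages; refcounts: pp0:2 pp1:1 pp2:1
Op 3: read(P1, v1) -> 32. No state change.
Op 4: read(P0, v0) -> 21. No state change.
Op 5: fork(P1) -> P2. 3 ppages; refcounts: pp0:3 pp1:2 pp2:1
Op 6: write(P0, v1, 110). refcount(pp2)=1 -> write in place. 3 ppages; refcounts: pp0:3 pp1:2 pp2:1
Op 7: read(P2, v0) -> 21. No state change.

yes no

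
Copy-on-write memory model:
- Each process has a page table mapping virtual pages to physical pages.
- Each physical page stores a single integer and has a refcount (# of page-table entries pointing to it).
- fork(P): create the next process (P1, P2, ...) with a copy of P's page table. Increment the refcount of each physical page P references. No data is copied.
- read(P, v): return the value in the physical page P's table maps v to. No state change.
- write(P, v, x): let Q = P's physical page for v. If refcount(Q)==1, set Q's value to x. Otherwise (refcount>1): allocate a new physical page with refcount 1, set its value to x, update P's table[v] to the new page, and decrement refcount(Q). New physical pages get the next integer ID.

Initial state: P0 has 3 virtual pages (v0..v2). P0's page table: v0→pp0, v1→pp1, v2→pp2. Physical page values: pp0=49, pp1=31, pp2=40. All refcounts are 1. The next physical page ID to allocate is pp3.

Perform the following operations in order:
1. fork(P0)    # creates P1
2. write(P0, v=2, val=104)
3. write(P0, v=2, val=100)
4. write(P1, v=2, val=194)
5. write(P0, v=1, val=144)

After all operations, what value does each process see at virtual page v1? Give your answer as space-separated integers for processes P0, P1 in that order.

Op 1: fork(P0) -> P1. 3 ppages; refcounts: pp0:2 pp1:2 pp2:2
Op 2: write(P0, v2, 104). refcount(pp2)=2>1 -> COPY to pp3. 4 ppages; refcounts: pp0:2 pp1:2 pp2:1 pp3:1
Op 3: write(P0, v2, 100). refcount(pp3)=1 -> write in place. 4 ppages; refcounts: pp0:2 pp1:2 pp2:1 pp3:1
Op 4: write(P1, v2, 194). refcount(pp2)=1 -> write in place. 4 ppages; refcounts: pp0:2 pp1:2 pp2:1 pp3:1
Op 5: write(P0, v1, 144). refcount(pp1)=2>1 -> COPY to pp4. 5 ppages; refcounts: pp0:2 pp1:1 pp2:1 pp3:1 pp4:1
P0: v1 -> pp4 = 144
P1: v1 -> pp1 = 31

Answer: 144 31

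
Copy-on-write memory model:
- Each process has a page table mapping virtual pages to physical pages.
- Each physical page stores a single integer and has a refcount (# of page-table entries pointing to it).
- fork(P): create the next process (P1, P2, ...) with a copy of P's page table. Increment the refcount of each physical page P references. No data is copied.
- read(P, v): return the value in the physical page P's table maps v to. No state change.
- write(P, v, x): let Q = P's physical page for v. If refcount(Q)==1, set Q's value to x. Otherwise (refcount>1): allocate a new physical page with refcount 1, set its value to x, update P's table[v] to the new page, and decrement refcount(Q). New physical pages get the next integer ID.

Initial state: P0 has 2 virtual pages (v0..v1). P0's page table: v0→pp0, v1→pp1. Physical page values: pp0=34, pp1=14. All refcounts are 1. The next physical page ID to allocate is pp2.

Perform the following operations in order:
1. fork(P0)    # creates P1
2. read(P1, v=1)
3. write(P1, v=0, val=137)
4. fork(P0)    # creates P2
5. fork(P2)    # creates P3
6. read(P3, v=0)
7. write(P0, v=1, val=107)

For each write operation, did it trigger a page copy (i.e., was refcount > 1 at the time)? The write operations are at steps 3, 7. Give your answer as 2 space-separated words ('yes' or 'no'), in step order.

Op 1: fork(P0) -> P1. 2 ppages; refcounts: pp0:2 pp1:2
Op 2: read(P1, v1) -> 14. No state change.
Op 3: write(P1, v0, 137). refcount(pp0)=2>1 -> COPY to pp2. 3 ppages; refcounts: pp0:1 pp1:2 pp2:1
Op 4: fork(P0) -> P2. 3 ppages; refcounts: pp0:2 pp1:3 pp2:1
Op 5: fork(P2) -> P3. 3 ppages; refcounts: pp0:3 pp1:4 pp2:1
Op 6: read(P3, v0) -> 34. No state change.
Op 7: write(P0, v1, 107). refcount(pp1)=4>1 -> COPY to pp3. 4 ppages; refcounts: pp0:3 pp1:3 pp2:1 pp3:1

yes yes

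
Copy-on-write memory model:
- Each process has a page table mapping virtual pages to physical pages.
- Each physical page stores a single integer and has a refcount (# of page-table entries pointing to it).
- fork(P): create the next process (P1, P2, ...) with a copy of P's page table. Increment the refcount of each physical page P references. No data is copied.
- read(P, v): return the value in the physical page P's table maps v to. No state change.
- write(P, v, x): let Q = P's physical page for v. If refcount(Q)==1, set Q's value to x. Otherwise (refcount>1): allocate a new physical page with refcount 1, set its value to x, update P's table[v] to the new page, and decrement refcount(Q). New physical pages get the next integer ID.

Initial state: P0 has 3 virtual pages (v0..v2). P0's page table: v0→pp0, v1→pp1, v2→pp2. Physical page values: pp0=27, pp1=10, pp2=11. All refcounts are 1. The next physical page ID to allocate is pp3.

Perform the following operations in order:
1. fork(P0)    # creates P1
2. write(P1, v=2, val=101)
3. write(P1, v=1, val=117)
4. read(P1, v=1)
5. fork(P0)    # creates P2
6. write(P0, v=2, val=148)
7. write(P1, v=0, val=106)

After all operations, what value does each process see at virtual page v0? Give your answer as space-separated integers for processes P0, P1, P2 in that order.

Answer: 27 106 27

Derivation:
Op 1: fork(P0) -> P1. 3 ppages; refcounts: pp0:2 pp1:2 pp2:2
Op 2: write(P1, v2, 101). refcount(pp2)=2>1 -> COPY to pp3. 4 ppages; refcounts: pp0:2 pp1:2 pp2:1 pp3:1
Op 3: write(P1, v1, 117). refcount(pp1)=2>1 -> COPY to pp4. 5 ppages; refcounts: pp0:2 pp1:1 pp2:1 pp3:1 pp4:1
Op 4: read(P1, v1) -> 117. No state change.
Op 5: fork(P0) -> P2. 5 ppages; refcounts: pp0:3 pp1:2 pp2:2 pp3:1 pp4:1
Op 6: write(P0, v2, 148). refcount(pp2)=2>1 -> COPY to pp5. 6 ppages; refcounts: pp0:3 pp1:2 pp2:1 pp3:1 pp4:1 pp5:1
Op 7: write(P1, v0, 106). refcount(pp0)=3>1 -> COPY to pp6. 7 ppages; refcounts: pp0:2 pp1:2 pp2:1 pp3:1 pp4:1 pp5:1 pp6:1
P0: v0 -> pp0 = 27
P1: v0 -> pp6 = 106
P2: v0 -> pp0 = 27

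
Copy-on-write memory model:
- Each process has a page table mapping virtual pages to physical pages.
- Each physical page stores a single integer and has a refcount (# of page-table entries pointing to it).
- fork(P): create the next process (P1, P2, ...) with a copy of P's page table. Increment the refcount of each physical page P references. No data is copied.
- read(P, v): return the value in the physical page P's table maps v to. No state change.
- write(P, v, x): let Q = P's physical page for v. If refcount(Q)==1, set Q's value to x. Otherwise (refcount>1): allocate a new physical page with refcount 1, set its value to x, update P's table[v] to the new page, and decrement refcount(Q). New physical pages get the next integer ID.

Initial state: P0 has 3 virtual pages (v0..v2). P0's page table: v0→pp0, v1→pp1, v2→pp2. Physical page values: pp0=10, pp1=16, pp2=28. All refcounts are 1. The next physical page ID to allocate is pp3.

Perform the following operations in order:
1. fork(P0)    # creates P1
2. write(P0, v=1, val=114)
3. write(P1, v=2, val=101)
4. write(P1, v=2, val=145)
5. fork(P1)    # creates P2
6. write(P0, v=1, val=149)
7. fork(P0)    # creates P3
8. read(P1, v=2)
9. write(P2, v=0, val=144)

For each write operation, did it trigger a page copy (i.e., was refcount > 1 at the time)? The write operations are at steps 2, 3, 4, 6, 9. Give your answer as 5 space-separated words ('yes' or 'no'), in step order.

Op 1: fork(P0) -> P1. 3 ppages; refcounts: pp0:2 pp1:2 pp2:2
Op 2: write(P0, v1, 114). refcount(pp1)=2>1 -> COPY to pp3. 4 ppages; refcounts: pp0:2 pp1:1 pp2:2 pp3:1
Op 3: write(P1, v2, 101). refcount(pp2)=2>1 -> COPY to pp4. 5 ppages; refcounts: pp0:2 pp1:1 pp2:1 pp3:1 pp4:1
Op 4: write(P1, v2, 145). refcount(pp4)=1 -> write in place. 5 ppages; refcounts: pp0:2 pp1:1 pp2:1 pp3:1 pp4:1
Op 5: fork(P1) -> P2. 5 ppages; refcounts: pp0:3 pp1:2 pp2:1 pp3:1 pp4:2
Op 6: write(P0, v1, 149). refcount(pp3)=1 -> write in place. 5 ppages; refcounts: pp0:3 pp1:2 pp2:1 pp3:1 pp4:2
Op 7: fork(P0) -> P3. 5 ppages; refcounts: pp0:4 pp1:2 pp2:2 pp3:2 pp4:2
Op 8: read(P1, v2) -> 145. No state change.
Op 9: write(P2, v0, 144). refcount(pp0)=4>1 -> COPY to pp5. 6 ppages; refcounts: pp0:3 pp1:2 pp2:2 pp3:2 pp4:2 pp5:1

yes yes no no yes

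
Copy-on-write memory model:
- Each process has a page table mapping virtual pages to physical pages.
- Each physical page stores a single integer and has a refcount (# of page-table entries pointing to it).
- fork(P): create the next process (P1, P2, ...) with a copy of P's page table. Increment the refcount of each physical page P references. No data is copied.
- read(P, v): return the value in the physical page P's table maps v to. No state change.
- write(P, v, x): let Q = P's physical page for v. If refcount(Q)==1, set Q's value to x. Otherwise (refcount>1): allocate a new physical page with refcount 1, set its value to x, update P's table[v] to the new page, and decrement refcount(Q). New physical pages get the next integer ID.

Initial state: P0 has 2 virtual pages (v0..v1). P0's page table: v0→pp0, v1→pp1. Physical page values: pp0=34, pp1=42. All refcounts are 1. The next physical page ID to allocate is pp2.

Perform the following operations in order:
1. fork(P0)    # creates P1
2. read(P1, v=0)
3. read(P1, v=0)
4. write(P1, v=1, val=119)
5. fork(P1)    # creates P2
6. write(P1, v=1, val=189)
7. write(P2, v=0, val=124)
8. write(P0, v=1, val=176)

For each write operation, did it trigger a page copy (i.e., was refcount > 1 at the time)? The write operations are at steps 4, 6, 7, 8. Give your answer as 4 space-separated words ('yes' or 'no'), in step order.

Op 1: fork(P0) -> P1. 2 ppages; refcounts: pp0:2 pp1:2
Op 2: read(P1, v0) -> 34. No state change.
Op 3: read(P1, v0) -> 34. No state change.
Op 4: write(P1, v1, 119). refcount(pp1)=2>1 -> COPY to pp2. 3 ppages; refcounts: pp0:2 pp1:1 pp2:1
Op 5: fork(P1) -> P2. 3 ppages; refcounts: pp0:3 pp1:1 pp2:2
Op 6: write(P1, v1, 189). refcount(pp2)=2>1 -> COPY to pp3. 4 ppages; refcounts: pp0:3 pp1:1 pp2:1 pp3:1
Op 7: write(P2, v0, 124). refcount(pp0)=3>1 -> COPY to pp4. 5 ppages; refcounts: pp0:2 pp1:1 pp2:1 pp3:1 pp4:1
Op 8: write(P0, v1, 176). refcount(pp1)=1 -> write in place. 5 ppages; refcounts: pp0:2 pp1:1 pp2:1 pp3:1 pp4:1

yes yes yes no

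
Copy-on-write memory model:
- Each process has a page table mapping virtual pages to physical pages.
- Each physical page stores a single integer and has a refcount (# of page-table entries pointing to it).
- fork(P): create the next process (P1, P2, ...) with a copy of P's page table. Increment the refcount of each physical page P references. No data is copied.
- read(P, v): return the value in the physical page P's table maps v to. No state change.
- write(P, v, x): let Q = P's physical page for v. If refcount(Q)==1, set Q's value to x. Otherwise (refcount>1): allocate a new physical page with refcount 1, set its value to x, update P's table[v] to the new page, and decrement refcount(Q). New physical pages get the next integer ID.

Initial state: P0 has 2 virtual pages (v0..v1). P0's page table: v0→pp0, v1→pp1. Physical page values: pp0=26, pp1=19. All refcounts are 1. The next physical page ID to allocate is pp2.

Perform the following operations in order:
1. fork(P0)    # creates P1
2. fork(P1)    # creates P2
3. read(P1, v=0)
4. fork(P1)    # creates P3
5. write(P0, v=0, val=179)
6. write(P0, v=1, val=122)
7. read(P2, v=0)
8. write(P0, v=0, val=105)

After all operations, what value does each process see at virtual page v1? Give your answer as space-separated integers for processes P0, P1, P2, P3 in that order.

Op 1: fork(P0) -> P1. 2 ppages; refcounts: pp0:2 pp1:2
Op 2: fork(P1) -> P2. 2 ppages; refcounts: pp0:3 pp1:3
Op 3: read(P1, v0) -> 26. No state change.
Op 4: fork(P1) -> P3. 2 ppages; refcounts: pp0:4 pp1:4
Op 5: write(P0, v0, 179). refcount(pp0)=4>1 -> COPY to pp2. 3 ppages; refcounts: pp0:3 pp1:4 pp2:1
Op 6: write(P0, v1, 122). refcount(pp1)=4>1 -> COPY to pp3. 4 ppages; refcounts: pp0:3 pp1:3 pp2:1 pp3:1
Op 7: read(P2, v0) -> 26. No state change.
Op 8: write(P0, v0, 105). refcount(pp2)=1 -> write in place. 4 ppages; refcounts: pp0:3 pp1:3 pp2:1 pp3:1
P0: v1 -> pp3 = 122
P1: v1 -> pp1 = 19
P2: v1 -> pp1 = 19
P3: v1 -> pp1 = 19

Answer: 122 19 19 19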